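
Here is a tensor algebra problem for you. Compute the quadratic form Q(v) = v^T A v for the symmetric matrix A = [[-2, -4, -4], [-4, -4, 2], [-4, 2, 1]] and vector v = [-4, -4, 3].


First compute Av:
(Av)_1 = -2*-4 + -4*-4 + -4*3 = 12
(Av)_2 = -4*-4 + -4*-4 + 2*3 = 38
(Av)_3 = -4*-4 + 2*-4 + 1*3 = 11
Av = [12, 38, 11]
Then v^T (Av) = -4*12 + -4*38 + 3*11
= -48 + -152 + 33 = -167

-167


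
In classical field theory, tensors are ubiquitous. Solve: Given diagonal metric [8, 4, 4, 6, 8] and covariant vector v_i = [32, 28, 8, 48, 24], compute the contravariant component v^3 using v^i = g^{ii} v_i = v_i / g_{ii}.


To raise an index with a diagonal metric: v^i = v_i / g_{ii}.
For index 3: v_3 = 8, g_{33} = 4
v^3 = 8 / 4 = 2

2


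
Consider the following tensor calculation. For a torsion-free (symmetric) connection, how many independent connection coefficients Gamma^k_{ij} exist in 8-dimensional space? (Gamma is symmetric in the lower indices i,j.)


Christoffel symbols Gamma^k_{ij} are symmetric in i,j, so there are d * d(d+1)/2 independent symbols.
d = 8
d(d+1)/2 = 8 * 9 / 2 = 36
Total = 8 * 36 = 288

288


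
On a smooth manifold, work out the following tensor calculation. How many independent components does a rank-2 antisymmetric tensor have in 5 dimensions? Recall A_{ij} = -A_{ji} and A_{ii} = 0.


An antisymmetric rank-2 tensor satisfies A_{ij} = -A_{ji}, so diagonal entries are zero.
The independent components are the upper-triangular entries: C(n, 2) = n(n-1)/2.
n = 5
C(5, 2) = 5 * 4 / 2 = 20 / 2 = 10

10


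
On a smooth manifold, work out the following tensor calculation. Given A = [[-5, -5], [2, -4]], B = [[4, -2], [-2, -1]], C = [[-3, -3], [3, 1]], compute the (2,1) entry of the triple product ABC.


(ABC)_{21} = sum_m (AB)_{2m} C_{m1}. First compute row 2 of AB.
(AB)_{21} = 2*4 + -4*-2 = 16
(AB)_{22} = 2*-2 + -4*-1 = 0
Now contract with column 1 of C:
(AB)_{21} * C_{11} = 16 * -3 = -48
(AB)_{22} * C_{21} = 0 * 3 = 0
(ABC)_{21} = -48 + 0 = -48

-48


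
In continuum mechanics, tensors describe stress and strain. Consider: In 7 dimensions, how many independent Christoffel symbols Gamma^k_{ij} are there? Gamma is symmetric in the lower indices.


Christoffel symbols Gamma^k_{ij} are symmetric in i,j, so there are d * d(d+1)/2 independent symbols.
d = 7
d(d+1)/2 = 7 * 8 / 2 = 28
Total = 7 * 28 = 196

196


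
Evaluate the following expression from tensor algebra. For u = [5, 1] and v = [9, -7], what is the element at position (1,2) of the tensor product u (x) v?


The outer product entry T_{ij} = u_i * v_j.
We need i=1, j=2.
u_1 = 5, v_2 = -7
T_{1,2} = 5 * -7 = -35

-35


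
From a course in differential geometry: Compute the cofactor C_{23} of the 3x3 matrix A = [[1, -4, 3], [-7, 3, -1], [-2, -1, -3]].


To find cofactor C_{23}, delete row 2 and column 3.
The resulting 2x2 submatrix is: [[1, -4], [-2, -1]]
Minor M_{23} = 1*-1 - -4*-2
  = -1 - 8 = -9
Sign = (-1)^(2+3) = (-1)^5 = -1
Cofactor C_{23} = -1 * -9 = 9

9


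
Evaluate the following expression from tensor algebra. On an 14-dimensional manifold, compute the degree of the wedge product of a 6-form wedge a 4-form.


The degree of a wedge product is the sum of the degrees of the individual forms.
Degrees: 6, 4
Total degree = 6 + 4 = 10

10


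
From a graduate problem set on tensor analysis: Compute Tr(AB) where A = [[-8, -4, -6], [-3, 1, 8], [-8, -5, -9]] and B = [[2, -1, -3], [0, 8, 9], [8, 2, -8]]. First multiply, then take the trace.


Tr(AB) = sum_i (AB)_{ii} where (AB)_{ii} = sum_k A_{ik} B_{ki}.
(AB)_{11} = -8*2 + -4*0 + -6*8 = -64
(AB)_{22} = -3*-1 + 1*8 + 8*2 = 27
(AB)_{33} = -8*-3 + -5*9 + -9*-8 = 51
Tr(AB) = -64 + 27 + 51 = 14

14


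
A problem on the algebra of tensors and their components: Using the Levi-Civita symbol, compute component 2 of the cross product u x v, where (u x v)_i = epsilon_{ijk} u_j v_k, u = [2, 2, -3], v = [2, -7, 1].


(u x v)_2 = sum_{j,k} epsilon_{2jk} u_j v_k. Only permutations of (1,2,3) contribute; the two non-zero terms are:
eps_{213} u_1 v_3 = -1 * 2 * 1 = -2
eps_{231} u_3 v_1 = 1 * -3 * 2 = -6
(u x v)_2 = -8

-8


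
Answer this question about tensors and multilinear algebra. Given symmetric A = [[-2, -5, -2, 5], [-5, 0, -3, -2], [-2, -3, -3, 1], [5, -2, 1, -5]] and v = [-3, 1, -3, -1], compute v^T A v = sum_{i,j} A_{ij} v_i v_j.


First compute Av:
(Av)_1 = -2*-3 + -5*1 + -2*-3 + 5*-1 = 2
(Av)_2 = -5*-3 + 0*1 + -3*-3 + -2*-1 = 26
(Av)_3 = -2*-3 + -3*1 + -3*-3 + 1*-1 = 11
(Av)_4 = 5*-3 + -2*1 + 1*-3 + -5*-1 = -15
Av = [2, 26, 11, -15]
Then v^T (Av) = -3*2 + 1*26 + -3*11 + -1*-15
= -6 + 26 + -33 + 15 = 2

2


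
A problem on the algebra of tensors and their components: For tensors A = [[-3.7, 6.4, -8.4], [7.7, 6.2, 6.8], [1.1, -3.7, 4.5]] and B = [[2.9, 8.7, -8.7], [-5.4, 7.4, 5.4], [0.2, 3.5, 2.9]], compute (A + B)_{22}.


Tensor addition is component-wise: (A + B)_{ij} = A_{ij} + B_{ij}.
A_{22} = 6.2
B_{22} = 7.4
(A + B)_{22} = 6.2 + 7.4 = 13.6

13.6


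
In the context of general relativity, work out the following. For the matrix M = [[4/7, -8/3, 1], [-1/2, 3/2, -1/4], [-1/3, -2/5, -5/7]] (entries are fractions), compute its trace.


The trace is the sum of diagonal entries.
Diagonal: M[1,1] = 4/7, M[2,2] = 3/2, M[3,3] = -5/7
Tr(M) = 4/7 + 3/2 + -5/7
Computing step by step:
After adding M[1,1]: 4/7
After adding M[2,2]: 29/14
After adding M[3,3]: 19/14
Tr(M) = 19/14

19/14


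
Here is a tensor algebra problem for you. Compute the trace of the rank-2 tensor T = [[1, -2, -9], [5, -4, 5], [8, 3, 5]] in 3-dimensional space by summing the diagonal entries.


The contraction (trace) of a rank-2 tensor is the sum of its diagonal elements.
Diagonal entries: A[1,1] = 1, A[2,2] = -4, A[3,3] = 5
Tr(A) = 1 + -4 + 5 = 2

2


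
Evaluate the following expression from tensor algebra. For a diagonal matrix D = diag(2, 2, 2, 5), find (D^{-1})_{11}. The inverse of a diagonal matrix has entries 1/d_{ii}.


For a diagonal matrix, the inverse has entries (D^{-1})_{ii} = 1/d_{ii}.
The diagonal entries are: d_{11} = 2, d_{22} = 2, d_{33} = 2, d_{44} = 5
We need (D^{-1})_{11} = 1/d_{11} = 1/2 = 1/2

1/2


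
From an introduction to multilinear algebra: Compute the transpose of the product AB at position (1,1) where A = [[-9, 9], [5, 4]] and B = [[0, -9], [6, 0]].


(AB)^T_{ij} = (AB)_{ji} = sum_k A_{jk} B_{ki}.
For i=1, j=1 we need (AB)_{11}:
A_{11} * B_{11} = -9 * 0 = 0
A_{12} * B_{21} = 9 * 6 = 54
Sum = 0 + 54 = 54

54


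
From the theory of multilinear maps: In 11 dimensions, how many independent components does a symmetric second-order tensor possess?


A symmetric rank-2 tensor in d dimensions has d(d+1)/2 independent components.
d = 11
d(d+1)/2 = 11 * 12 / 2 = 132 / 2 = 66

66


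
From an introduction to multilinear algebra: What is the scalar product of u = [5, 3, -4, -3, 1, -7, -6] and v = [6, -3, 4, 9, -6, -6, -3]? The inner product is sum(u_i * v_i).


The inner product u . v = sum of u_i * v_i.
Term-by-term: 5 * 6, 3 * -3, -4 * 4, -3 * 9, 1 * -6, -7 * -6, -6 * -3
Products: 30, -9, -16, -27, -6, 42, 18
Sum = 30 + -9 + -16 + -27 + -6 + 42 + 18 = 32

32


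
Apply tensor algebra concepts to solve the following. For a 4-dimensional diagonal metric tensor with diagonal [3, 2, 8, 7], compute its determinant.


For a diagonal metric, the determinant is the product of diagonal entries.
Diagonal entries: 3, 2, 8, 7
det(g) = 3 * 2 * 8 * 7 = 336

336


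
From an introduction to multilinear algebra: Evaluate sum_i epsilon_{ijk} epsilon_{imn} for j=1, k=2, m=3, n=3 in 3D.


Using the identity: epsilon_{ijk} epsilon_{imn} = delta_{jm} delta_{kn} - delta_{jn} delta_{km}.
delta_{13} = 0
delta_{23} = 0
delta_{13} = 0
delta_{23} = 0
Result = 0 * 0 - 0 * 0 = 0 - 0 = 0

0


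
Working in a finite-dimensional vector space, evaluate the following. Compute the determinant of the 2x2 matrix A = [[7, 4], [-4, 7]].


For a 2x2 matrix [[a, b], [c, d]], det = a*d - b*c.
a = 7, b = 4, c = -4, d = 7
a*d = 7 * 7 = 49
b*c = 4 * -4 = -16
det = 49 - -16 = 65

65


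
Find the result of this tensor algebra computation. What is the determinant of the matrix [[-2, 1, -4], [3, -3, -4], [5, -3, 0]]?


Expanding along the first row, det(A) = a11*M_11 - a12*M_12 + a13*M_13, where M_1j is the (1,j) minor.
Minor M_11 = -3*0 - -4*-3 = -12
Minor M_12 = 3*0 - -4*5 = 20
Minor M_13 = 3*-3 - -3*5 = 6
det = -2*(-12) - 1*(20) + -4*(6)
    = 24 - 20 + -24
    = -20

-20


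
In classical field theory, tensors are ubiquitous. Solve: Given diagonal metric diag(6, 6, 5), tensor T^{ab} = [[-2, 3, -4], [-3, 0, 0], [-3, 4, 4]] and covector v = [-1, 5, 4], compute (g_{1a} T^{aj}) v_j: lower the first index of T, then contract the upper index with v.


Step 1: lower the first index. For a diagonal metric, g_{ia} T^{aj} = g_{ii} T^{ij} (no sum on i).
g_{11} = 6
S_1{}^1 = 6 * T^{11} = 6 * -2 = -12
S_1{}^2 = 6 * T^{12} = 6 * 3 = 18
S_1{}^3 = 6 * T^{13} = 6 * -4 = -24
Step 2: contract S_1{}^j with v_j.
S_1{}^1 * v_1 = -12 * -1 = 12
S_1{}^2 * v_2 = 18 * 5 = 90
S_1{}^3 * v_3 = -24 * 4 = -96
Result = 12 + 90 + -96 = 6

6


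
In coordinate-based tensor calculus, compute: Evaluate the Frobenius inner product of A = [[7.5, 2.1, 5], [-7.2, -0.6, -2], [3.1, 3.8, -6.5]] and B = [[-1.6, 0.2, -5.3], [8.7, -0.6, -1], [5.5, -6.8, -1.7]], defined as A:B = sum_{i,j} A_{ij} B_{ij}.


A:B = sum over all i,j of A_{ij} * B_{ij}.
Row 1: 7.5*-1.6=-12, 2.1*0.2=0.42, 5*-5.3=-26.5 => row sum = -38.08
Row 2: -7.2*8.7=-62.64, -0.6*-0.6=0.36, -2*-1=2 => row sum = -60.28
Row 3: 3.1*5.5=17.05, 3.8*-6.8=-25.84, -6.5*-1.7=11.05 => row sum = 2.26
Total = -38.08 + -60.28 + 2.26 = -96.1

-96.1


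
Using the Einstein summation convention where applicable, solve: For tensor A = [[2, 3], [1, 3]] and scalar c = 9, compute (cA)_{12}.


Scalar multiplication: (cA)_{ij} = c * A_{ij}.
c = 9
A_{12} = 3
(cA)_{12} = 9 * 3 = 27

27


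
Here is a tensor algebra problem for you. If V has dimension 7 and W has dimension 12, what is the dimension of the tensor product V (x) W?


The dimension of a tensor product is the product of dimensions.
dim(V) = 7, dim(W) = 12
dim(V (x) W) = 7 * 12 = 84

84


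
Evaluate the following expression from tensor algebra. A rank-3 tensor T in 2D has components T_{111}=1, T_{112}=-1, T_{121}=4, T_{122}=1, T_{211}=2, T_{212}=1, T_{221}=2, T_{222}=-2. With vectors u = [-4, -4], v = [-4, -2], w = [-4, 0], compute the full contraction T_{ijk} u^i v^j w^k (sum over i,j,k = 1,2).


S = sum over i,j,k of T_{ijk} u_i v_j w_k. Expanding all 8 terms:
T_{111}*u_1*v_1*w_1 = 1*-4*-4*-4 = -64  (running total: -64)
T_{112}*u_1*v_1*w_2 = -1*-4*-4*0 = 0  (running total: -64)
T_{121}*u_1*v_2*w_1 = 4*-4*-2*-4 = -128  (running total: -192)
T_{122}*u_1*v_2*w_2 = 1*-4*-2*0 = 0  (running total: -192)
T_{211}*u_2*v_1*w_1 = 2*-4*-4*-4 = -128  (running total: -320)
T_{212}*u_2*v_1*w_2 = 1*-4*-4*0 = 0  (running total: -320)
T_{221}*u_2*v_2*w_1 = 2*-4*-2*-4 = -64  (running total: -384)
T_{222}*u_2*v_2*w_2 = -2*-4*-2*0 = 0  (running total: -384)
S = -384

-384


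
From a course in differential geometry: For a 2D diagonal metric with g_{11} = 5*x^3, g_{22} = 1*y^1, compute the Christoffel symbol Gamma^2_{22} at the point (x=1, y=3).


For a diagonal metric, Gamma^k_{ij} = (1/2) g^{kk} (dg_{ik}/dx_j + dg_{jk}/dx_i - dg_{ij}/dx_k).
The metric is diagonal, so g_{ab} = 0 for a != b.
At the given point: g_{11} = 5, g_{22} = 3
g^{22} = 1/3
dg_{22}/dx_2 = dg_{22}/dx_2 = 1
dg_{22}/dx_2 = dg_{22}/dx_2 = 1
dg_{22}/dx_2 = dg_{22}/dx_2 = 1
Numerator = 1 + 1 - 1 = 1
Gamma^2_{22} = 1 / (2 * 3) = 1/6

1/6


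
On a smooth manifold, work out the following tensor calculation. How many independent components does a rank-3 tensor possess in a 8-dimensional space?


The number of components of a rank-r tensor in d dimensions is d^r.
Here d = 8 and r = 3.
8^3 = 512

512


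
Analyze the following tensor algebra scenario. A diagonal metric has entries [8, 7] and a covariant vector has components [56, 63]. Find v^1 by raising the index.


To raise an index with a diagonal metric: v^i = v_i / g_{ii}.
For index 1: v_1 = 56, g_{11} = 8
v^1 = 56 / 8 = 7

7


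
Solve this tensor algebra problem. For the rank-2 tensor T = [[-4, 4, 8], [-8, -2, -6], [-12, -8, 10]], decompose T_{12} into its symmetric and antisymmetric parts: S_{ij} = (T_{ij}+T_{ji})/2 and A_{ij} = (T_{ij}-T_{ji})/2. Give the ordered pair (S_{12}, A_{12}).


T_{12} = 4
T_{21} = -8
S_{12} = (4 + -8)/2 = -4/2 = -2
A_{12} = (4 - -8)/2 = 12/2 = 6
Check: S + A = -2 + 6 = 4 = T_{12}.

(-2, 6)


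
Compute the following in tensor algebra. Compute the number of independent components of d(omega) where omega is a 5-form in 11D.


The exterior derivative of a p-form is a (p+1)-form.
Its number of independent components is C(n, p+1).
n = 11, p+1 = 6
C(11, 6) = 462

462


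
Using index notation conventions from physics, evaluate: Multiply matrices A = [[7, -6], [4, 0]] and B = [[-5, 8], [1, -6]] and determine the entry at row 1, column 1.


(AB)_{ij} = sum_k A_{ik} B_{kj}.
For i=1, j=1:
A_{11} * B_{11} = 7 * -5 = -35
A_{12} * B_{21} = -6 * 1 = -6
Sum = -35 + -6 = -41

-41


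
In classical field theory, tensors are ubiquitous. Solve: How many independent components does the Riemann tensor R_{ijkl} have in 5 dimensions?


The Riemann tensor in d dimensions has d^2(d^2 - 1)/12 independent components.
d = 5, so d^2 = 25
d^2 - 1 = 24
d^2(d^2 - 1) = 25 * 24 = 600
Divide by 12: 600 / 12 = 50

50


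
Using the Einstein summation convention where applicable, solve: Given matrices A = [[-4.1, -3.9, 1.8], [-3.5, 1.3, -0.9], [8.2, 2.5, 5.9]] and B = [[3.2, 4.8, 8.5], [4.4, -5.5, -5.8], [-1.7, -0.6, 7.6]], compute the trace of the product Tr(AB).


Tr(AB) = sum_i (AB)_{ii} where (AB)_{ii} = sum_k A_{ik} B_{ki}.
(AB)_{11} = -4.1*3.2 + -3.9*4.4 + 1.8*-1.7 = -33.34
(AB)_{22} = -3.5*4.8 + 1.3*-5.5 + -0.9*-0.6 = -23.41
(AB)_{33} = 8.2*8.5 + 2.5*-5.8 + 5.9*7.6 = 100.04
Tr(AB) = -33.34 + -23.41 + 100.04 = 43.29

43.29


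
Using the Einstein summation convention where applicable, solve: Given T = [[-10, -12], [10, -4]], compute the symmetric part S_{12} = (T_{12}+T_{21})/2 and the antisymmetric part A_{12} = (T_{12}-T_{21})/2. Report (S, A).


T_{12} = -12
T_{21} = 10
S_{12} = (-12 + 10)/2 = -2/2 = -1
A_{12} = (-12 - 10)/2 = -22/2 = -11
Check: S + A = -1 + -11 = -12 = T_{12}.

(-1, -11)


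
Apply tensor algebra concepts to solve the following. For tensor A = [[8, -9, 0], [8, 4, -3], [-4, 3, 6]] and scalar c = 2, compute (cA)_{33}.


Scalar multiplication: (cA)_{ij} = c * A_{ij}.
c = 2
A_{33} = 6
(cA)_{33} = 2 * 6 = 12

12


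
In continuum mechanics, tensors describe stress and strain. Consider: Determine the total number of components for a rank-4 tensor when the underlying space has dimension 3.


The number of components of a rank-r tensor in d dimensions is d^r.
Here d = 3 and r = 4.
3^4 = 81

81


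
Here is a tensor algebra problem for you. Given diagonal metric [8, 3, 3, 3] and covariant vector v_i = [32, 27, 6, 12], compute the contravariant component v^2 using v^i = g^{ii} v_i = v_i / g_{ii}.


To raise an index with a diagonal metric: v^i = v_i / g_{ii}.
For index 2: v_2 = 27, g_{22} = 3
v^2 = 27 / 3 = 9

9


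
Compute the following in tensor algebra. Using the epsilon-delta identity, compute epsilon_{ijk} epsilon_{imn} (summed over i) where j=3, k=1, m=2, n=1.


Using the identity: epsilon_{ijk} epsilon_{imn} = delta_{jm} delta_{kn} - delta_{jn} delta_{km}.
delta_{32} = 0
delta_{11} = 1
delta_{31} = 0
delta_{12} = 0
Result = 0 * 1 - 0 * 0 = 0 - 0 = 0

0


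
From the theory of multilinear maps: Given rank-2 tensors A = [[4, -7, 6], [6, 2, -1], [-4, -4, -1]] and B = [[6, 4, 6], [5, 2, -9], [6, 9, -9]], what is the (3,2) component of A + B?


Tensor addition is component-wise: (A + B)_{ij} = A_{ij} + B_{ij}.
A_{32} = -4
B_{32} = 9
(A + B)_{32} = -4 + 9 = 5

5


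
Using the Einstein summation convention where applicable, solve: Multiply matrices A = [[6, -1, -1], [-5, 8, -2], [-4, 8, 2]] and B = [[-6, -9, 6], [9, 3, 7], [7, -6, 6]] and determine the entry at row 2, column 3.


(AB)_{ij} = sum_k A_{ik} B_{kj}.
For i=2, j=3:
A_{21} * B_{13} = -5 * 6 = -30
A_{22} * B_{23} = 8 * 7 = 56
A_{23} * B_{33} = -2 * 6 = -12
Sum = -30 + 56 + -12 = 14

14


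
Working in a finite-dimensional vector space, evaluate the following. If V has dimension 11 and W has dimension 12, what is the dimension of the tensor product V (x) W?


The dimension of a tensor product is the product of dimensions.
dim(V) = 11, dim(W) = 12
dim(V (x) W) = 11 * 12 = 132

132


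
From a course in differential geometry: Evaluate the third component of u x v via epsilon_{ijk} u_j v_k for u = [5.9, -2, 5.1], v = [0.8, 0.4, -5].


(u x v)_3 = sum_{j,k} epsilon_{3jk} u_j v_k. Only permutations of (1,2,3) contribute; the two non-zero terms are:
eps_{312} u_1 v_2 = 1 * 5.9 * 0.4 = 2.36
eps_{321} u_2 v_1 = -1 * -2 * 0.8 = 1.6
(u x v)_3 = 3.96

3.96


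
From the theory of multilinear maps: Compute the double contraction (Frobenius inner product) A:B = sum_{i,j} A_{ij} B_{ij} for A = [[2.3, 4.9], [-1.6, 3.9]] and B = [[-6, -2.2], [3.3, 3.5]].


A:B = sum over all i,j of A_{ij} * B_{ij}.
Row 1: 2.3*-6=-13.8, 4.9*-2.2=-10.78 => row sum = -24.58
Row 2: -1.6*3.3=-5.28, 3.9*3.5=13.65 => row sum = 8.37
Total = -24.58 + 8.37 = -16.21

-16.21


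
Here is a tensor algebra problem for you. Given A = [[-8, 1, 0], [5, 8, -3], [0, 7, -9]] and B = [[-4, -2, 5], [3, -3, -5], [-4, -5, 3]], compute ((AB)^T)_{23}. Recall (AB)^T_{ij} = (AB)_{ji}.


(AB)^T_{ij} = (AB)_{ji} = sum_k A_{jk} B_{ki}.
For i=2, j=3 we need (AB)_{32}:
A_{31} * B_{12} = 0 * -2 = 0
A_{32} * B_{22} = 7 * -3 = -21
A_{33} * B_{32} = -9 * -5 = 45
Sum = 0 + -21 + 45 = 24

24


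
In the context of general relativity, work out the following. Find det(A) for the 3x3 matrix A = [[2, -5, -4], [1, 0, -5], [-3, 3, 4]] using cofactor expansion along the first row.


Expanding along the first row, det(A) = a11*M_11 - a12*M_12 + a13*M_13, where M_1j is the (1,j) minor.
Minor M_11 = 0*4 - -5*3 = 15
Minor M_12 = 1*4 - -5*-3 = -11
Minor M_13 = 1*3 - 0*-3 = 3
det = 2*(15) - -5*(-11) + -4*(3)
    = 30 - 55 + -12
    = -37

-37


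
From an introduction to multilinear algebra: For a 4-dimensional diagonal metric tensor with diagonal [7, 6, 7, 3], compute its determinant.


For a diagonal metric, the determinant is the product of diagonal entries.
Diagonal entries: 7, 6, 7, 3
det(g) = 7 * 6 * 7 * 3 = 882

882


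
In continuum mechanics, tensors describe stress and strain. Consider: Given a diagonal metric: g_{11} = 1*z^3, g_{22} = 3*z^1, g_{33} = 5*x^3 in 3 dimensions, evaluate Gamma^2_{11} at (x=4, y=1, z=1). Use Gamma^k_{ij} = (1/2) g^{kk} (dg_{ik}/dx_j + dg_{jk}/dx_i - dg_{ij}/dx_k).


For a diagonal metric, Gamma^k_{ij} = (1/2) g^{kk} (dg_{ik}/dx_j + dg_{jk}/dx_i - dg_{ij}/dx_k).
The metric is diagonal, so g_{ab} = 0 for a != b.
At the given point: g_{11} = 1, g_{22} = 3, g_{33} = 320
g^{22} = 1/3
dg_{12}/dx_1 = 0 (off-diagonal)
dg_{12}/dx_1 = 0 (off-diagonal)
dg_{11}/dx_2 = dg_{11}/dx_2 = 0
Numerator = 0 + 0 - 0 = 0
Gamma^2_{11} = 0 / (2 * 3) = 0

0


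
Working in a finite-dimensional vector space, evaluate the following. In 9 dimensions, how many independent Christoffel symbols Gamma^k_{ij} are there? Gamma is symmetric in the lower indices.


Christoffel symbols Gamma^k_{ij} are symmetric in i,j, so there are d * d(d+1)/2 independent symbols.
d = 9
d(d+1)/2 = 9 * 10 / 2 = 45
Total = 9 * 45 = 405

405


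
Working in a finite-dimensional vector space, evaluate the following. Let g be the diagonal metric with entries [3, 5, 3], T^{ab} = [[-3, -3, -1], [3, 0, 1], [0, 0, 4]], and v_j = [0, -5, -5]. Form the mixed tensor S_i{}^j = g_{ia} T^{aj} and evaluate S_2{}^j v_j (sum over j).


Step 1: lower the first index. For a diagonal metric, g_{ia} T^{aj} = g_{ii} T^{ij} (no sum on i).
g_{22} = 5
S_2{}^1 = 5 * T^{21} = 5 * 3 = 15
S_2{}^2 = 5 * T^{22} = 5 * 0 = 0
S_2{}^3 = 5 * T^{23} = 5 * 1 = 5
Step 2: contract S_2{}^j with v_j.
S_2{}^1 * v_1 = 15 * 0 = 0
S_2{}^2 * v_2 = 0 * -5 = 0
S_2{}^3 * v_3 = 5 * -5 = -25
Result = 0 + 0 + -25 = -25

-25


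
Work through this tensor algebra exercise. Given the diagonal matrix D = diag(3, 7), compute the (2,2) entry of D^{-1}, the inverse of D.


For a diagonal matrix, the inverse has entries (D^{-1})_{ii} = 1/d_{ii}.
The diagonal entries are: d_{11} = 3, d_{22} = 7
We need (D^{-1})_{22} = 1/d_{22} = 1/7 = 1/7

1/7


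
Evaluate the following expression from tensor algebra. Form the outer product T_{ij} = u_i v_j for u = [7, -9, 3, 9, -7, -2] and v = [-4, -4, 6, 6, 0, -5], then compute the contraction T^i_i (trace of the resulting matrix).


The outer product gives T_{ij} = u_i v_j.
The trace (contraction) is Tr(T) = sum_i T_{ii} = sum_i u_i v_i.
Diagonal entries:
T_{11} = u_1 * v_1 = 7 * -4 = -28
T_{22} = u_2 * v_2 = -9 * -4 = 36
T_{33} = u_3 * v_3 = 3 * 6 = 18
T_{44} = u_4 * v_4 = 9 * 6 = 54
T_{55} = u_5 * v_5 = -7 * 0 = 0
T_{66} = u_6 * v_6 = -2 * -5 = 10
Tr(T) = -28 + 36 + 18 + 54 + 0 + 10 = 90

90


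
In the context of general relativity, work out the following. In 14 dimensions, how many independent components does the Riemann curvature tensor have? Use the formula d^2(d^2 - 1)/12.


The Riemann tensor in d dimensions has d^2(d^2 - 1)/12 independent components.
d = 14, so d^2 = 196
d^2 - 1 = 195
d^2(d^2 - 1) = 196 * 195 = 38220
Divide by 12: 38220 / 12 = 3185

3185


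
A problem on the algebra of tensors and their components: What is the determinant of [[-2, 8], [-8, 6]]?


For a 2x2 matrix [[a, b], [c, d]], det = a*d - b*c.
a = -2, b = 8, c = -8, d = 6
a*d = -2 * 6 = -12
b*c = 8 * -8 = -64
det = -12 - -64 = 52

52


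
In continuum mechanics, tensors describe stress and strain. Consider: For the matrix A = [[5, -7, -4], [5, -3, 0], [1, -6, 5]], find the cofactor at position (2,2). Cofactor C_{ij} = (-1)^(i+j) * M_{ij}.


To find cofactor C_{22}, delete row 2 and column 2.
The resulting 2x2 submatrix is: [[5, -4], [1, 5]]
Minor M_{22} = 5*5 - -4*1
  = 25 - -4 = 29
Sign = (-1)^(2+2) = (-1)^4 = 1
Cofactor C_{22} = 1 * 29 = 29

29


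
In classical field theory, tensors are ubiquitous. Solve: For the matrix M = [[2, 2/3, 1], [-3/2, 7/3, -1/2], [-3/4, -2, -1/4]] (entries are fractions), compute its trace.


The trace is the sum of diagonal entries.
Diagonal: M[1,1] = 2, M[2,2] = 7/3, M[3,3] = -1/4
Tr(M) = 2 + 7/3 + -1/4
Computing step by step:
After adding M[1,1]: 2
After adding M[2,2]: 13/3
After adding M[3,3]: 49/12
Tr(M) = 49/12

49/12


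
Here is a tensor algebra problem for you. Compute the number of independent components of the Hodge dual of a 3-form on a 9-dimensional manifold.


The Hodge dual of a p-form on an n-dimensional manifold is an (n-p)-form.
n = 9, p = 3, so dual degree = 9 - 3 = 6
The number of components is C(n, n-p) = C(9, 6) = 84

84


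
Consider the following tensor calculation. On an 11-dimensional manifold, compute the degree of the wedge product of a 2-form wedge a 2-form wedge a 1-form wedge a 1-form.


The degree of a wedge product is the sum of the degrees of the individual forms.
Degrees: 2, 2, 1, 1
Total degree = 2 + 2 + 1 + 1 = 6

6


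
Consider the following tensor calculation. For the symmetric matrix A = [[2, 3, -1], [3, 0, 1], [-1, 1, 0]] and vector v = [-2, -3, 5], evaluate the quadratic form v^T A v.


First compute Av:
(Av)_1 = 2*-2 + 3*-3 + -1*5 = -18
(Av)_2 = 3*-2 + 0*-3 + 1*5 = -1
(Av)_3 = -1*-2 + 1*-3 + 0*5 = -1
Av = [-18, -1, -1]
Then v^T (Av) = -2*-18 + -3*-1 + 5*-1
= 36 + 3 + -5 = 34

34


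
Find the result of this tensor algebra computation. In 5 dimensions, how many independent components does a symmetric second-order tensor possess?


A symmetric rank-2 tensor in d dimensions has d(d+1)/2 independent components.
d = 5
d(d+1)/2 = 5 * 6 / 2 = 30 / 2 = 15

15


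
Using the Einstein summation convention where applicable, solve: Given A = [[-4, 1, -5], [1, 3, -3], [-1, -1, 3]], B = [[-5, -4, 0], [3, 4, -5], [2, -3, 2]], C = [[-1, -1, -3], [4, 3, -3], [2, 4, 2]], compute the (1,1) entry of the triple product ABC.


(ABC)_{11} = sum_m (AB)_{1m} C_{m1}. First compute row 1 of AB.
(AB)_{11} = -4*-5 + 1*3 + -5*2 = 13
(AB)_{12} = -4*-4 + 1*4 + -5*-3 = 35
(AB)_{13} = -4*0 + 1*-5 + -5*2 = -15
Now contract with column 1 of C:
(AB)_{11} * C_{11} = 13 * -1 = -13
(AB)_{12} * C_{21} = 35 * 4 = 140
(AB)_{13} * C_{31} = -15 * 2 = -30
(ABC)_{11} = -13 + 140 + -30 = 97

97


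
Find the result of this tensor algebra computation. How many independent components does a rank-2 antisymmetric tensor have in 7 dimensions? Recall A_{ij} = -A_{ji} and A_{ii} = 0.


An antisymmetric rank-2 tensor satisfies A_{ij} = -A_{ji}, so diagonal entries are zero.
The independent components are the upper-triangular entries: C(n, 2) = n(n-1)/2.
n = 7
C(7, 2) = 7 * 6 / 2 = 42 / 2 = 21

21


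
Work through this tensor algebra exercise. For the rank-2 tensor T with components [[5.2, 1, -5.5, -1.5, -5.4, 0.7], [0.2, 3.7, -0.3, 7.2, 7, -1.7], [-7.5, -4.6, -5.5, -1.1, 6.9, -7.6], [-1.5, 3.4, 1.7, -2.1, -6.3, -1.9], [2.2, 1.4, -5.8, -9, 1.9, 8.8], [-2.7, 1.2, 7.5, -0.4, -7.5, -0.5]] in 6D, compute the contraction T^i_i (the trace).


The contraction (trace) of a rank-2 tensor is the sum of its diagonal elements.
Diagonal entries: A[1,1] = 5.2, A[2,2] = 3.7, A[3,3] = -5.5, A[4,4] = -2.1, A[5,5] = 1.9, A[6,6] = -0.5
Tr(A) = 5.2 + 3.7 + -5.5 + -2.1 + 1.9 + -0.5 = 2.7

2.7


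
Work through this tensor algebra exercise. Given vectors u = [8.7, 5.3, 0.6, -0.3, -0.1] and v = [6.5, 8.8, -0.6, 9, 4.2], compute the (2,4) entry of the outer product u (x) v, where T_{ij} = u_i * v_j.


The outer product entry T_{ij} = u_i * v_j.
We need i=2, j=4.
u_2 = 5.3, v_4 = 9
T_{2,4} = 5.3 * 9 = 47.7

47.7


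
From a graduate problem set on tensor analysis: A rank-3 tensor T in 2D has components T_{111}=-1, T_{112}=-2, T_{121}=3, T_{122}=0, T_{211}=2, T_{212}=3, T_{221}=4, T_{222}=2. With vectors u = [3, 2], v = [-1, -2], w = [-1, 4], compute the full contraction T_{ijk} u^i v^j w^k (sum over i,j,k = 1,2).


S = sum over i,j,k of T_{ijk} u_i v_j w_k. Expanding all 8 terms:
T_{111}*u_1*v_1*w_1 = -1*3*-1*-1 = -3  (running total: -3)
T_{112}*u_1*v_1*w_2 = -2*3*-1*4 = 24  (running total: 21)
T_{121}*u_1*v_2*w_1 = 3*3*-2*-1 = 18  (running total: 39)
T_{122}*u_1*v_2*w_2 = 0*3*-2*4 = 0  (running total: 39)
T_{211}*u_2*v_1*w_1 = 2*2*-1*-1 = 4  (running total: 43)
T_{212}*u_2*v_1*w_2 = 3*2*-1*4 = -24  (running total: 19)
T_{221}*u_2*v_2*w_1 = 4*2*-2*-1 = 16  (running total: 35)
T_{222}*u_2*v_2*w_2 = 2*2*-2*4 = -32  (running total: 3)
S = 3

3


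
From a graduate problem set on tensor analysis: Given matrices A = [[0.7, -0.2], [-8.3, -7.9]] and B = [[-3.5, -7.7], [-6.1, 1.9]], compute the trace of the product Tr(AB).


Tr(AB) = sum_i (AB)_{ii} where (AB)_{ii} = sum_k A_{ik} B_{ki}.
(AB)_{11} = 0.7*-3.5 + -0.2*-6.1 = -1.23
(AB)_{22} = -8.3*-7.7 + -7.9*1.9 = 48.9
Tr(AB) = -1.23 + 48.9 = 47.67

47.67


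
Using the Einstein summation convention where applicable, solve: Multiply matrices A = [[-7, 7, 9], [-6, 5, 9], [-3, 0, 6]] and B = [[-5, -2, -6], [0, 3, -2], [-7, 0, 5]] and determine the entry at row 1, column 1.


(AB)_{ij} = sum_k A_{ik} B_{kj}.
For i=1, j=1:
A_{11} * B_{11} = -7 * -5 = 35
A_{12} * B_{21} = 7 * 0 = 0
A_{13} * B_{31} = 9 * -7 = -63
Sum = 35 + 0 + -63 = -28

-28


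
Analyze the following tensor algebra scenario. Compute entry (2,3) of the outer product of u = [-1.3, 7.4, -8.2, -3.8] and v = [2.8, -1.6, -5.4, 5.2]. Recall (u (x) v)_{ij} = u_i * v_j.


The outer product entry T_{ij} = u_i * v_j.
We need i=2, j=3.
u_2 = 7.4, v_3 = -5.4
T_{2,3} = 7.4 * -5.4 = -39.96

-39.96


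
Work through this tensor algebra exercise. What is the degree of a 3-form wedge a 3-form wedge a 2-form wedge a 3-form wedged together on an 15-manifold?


The degree of a wedge product is the sum of the degrees of the individual forms.
Degrees: 3, 3, 2, 3
Total degree = 3 + 3 + 2 + 3 = 11

11


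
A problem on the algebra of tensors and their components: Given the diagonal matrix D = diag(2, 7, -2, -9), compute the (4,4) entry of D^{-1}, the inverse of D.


For a diagonal matrix, the inverse has entries (D^{-1})_{ii} = 1/d_{ii}.
The diagonal entries are: d_{11} = 2, d_{22} = 7, d_{33} = -2, d_{44} = -9
We need (D^{-1})_{44} = 1/d_{44} = 1/-9 = -1/9

-1/9


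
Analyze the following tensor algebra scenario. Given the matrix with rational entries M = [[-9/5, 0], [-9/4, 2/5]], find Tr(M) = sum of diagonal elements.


The trace is the sum of diagonal entries.
Diagonal: M[1,1] = -9/5, M[2,2] = 2/5
Tr(M) = -9/5 + 2/5
Computing step by step:
After adding M[1,1]: -9/5
After adding M[2,2]: -7/5
Tr(M) = -7/5

-7/5


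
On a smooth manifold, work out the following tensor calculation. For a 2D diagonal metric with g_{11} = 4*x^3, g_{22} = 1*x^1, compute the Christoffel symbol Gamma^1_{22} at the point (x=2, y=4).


For a diagonal metric, Gamma^k_{ij} = (1/2) g^{kk} (dg_{ik}/dx_j + dg_{jk}/dx_i - dg_{ij}/dx_k).
The metric is diagonal, so g_{ab} = 0 for a != b.
At the given point: g_{11} = 32, g_{22} = 2
g^{11} = 1/32
dg_{21}/dx_2 = 0 (off-diagonal)
dg_{21}/dx_2 = 0 (off-diagonal)
dg_{22}/dx_1 = dg_{22}/dx_1 = 1
Numerator = 0 + 0 - 1 = -1
Gamma^1_{22} = -1 / (2 * 32) = -1/64

-1/64


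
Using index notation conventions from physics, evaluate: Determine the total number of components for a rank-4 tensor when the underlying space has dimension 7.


The number of components of a rank-r tensor in d dimensions is d^r.
Here d = 7 and r = 4.
7^4 = 2401

2401


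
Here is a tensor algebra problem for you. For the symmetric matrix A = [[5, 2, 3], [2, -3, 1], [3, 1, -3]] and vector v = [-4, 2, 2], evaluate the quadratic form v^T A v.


First compute Av:
(Av)_1 = 5*-4 + 2*2 + 3*2 = -10
(Av)_2 = 2*-4 + -3*2 + 1*2 = -12
(Av)_3 = 3*-4 + 1*2 + -3*2 = -16
Av = [-10, -12, -16]
Then v^T (Av) = -4*-10 + 2*-12 + 2*-16
= 40 + -24 + -32 = -16

-16


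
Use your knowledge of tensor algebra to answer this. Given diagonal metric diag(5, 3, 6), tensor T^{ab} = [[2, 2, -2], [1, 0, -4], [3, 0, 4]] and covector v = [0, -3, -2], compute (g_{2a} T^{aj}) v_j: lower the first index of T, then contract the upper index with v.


Step 1: lower the first index. For a diagonal metric, g_{ia} T^{aj} = g_{ii} T^{ij} (no sum on i).
g_{22} = 3
S_2{}^1 = 3 * T^{21} = 3 * 1 = 3
S_2{}^2 = 3 * T^{22} = 3 * 0 = 0
S_2{}^3 = 3 * T^{23} = 3 * -4 = -12
Step 2: contract S_2{}^j with v_j.
S_2{}^1 * v_1 = 3 * 0 = 0
S_2{}^2 * v_2 = 0 * -3 = 0
S_2{}^3 * v_3 = -12 * -2 = 24
Result = 0 + 0 + 24 = 24

24


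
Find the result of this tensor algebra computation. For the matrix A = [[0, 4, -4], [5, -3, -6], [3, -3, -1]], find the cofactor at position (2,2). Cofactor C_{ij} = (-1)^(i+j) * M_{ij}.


To find cofactor C_{22}, delete row 2 and column 2.
The resulting 2x2 submatrix is: [[0, -4], [3, -1]]
Minor M_{22} = 0*-1 - -4*3
  = 0 - -12 = 12
Sign = (-1)^(2+2) = (-1)^4 = 1
Cofactor C_{22} = 1 * 12 = 12

12


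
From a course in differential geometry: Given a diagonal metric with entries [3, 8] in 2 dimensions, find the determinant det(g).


For a diagonal metric, the determinant is the product of diagonal entries.
Diagonal entries: 3, 8
det(g) = 3 * 8 = 24

24


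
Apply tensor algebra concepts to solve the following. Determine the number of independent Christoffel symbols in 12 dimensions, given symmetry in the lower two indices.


Christoffel symbols Gamma^k_{ij} are symmetric in i,j, so there are d * d(d+1)/2 independent symbols.
d = 12
d(d+1)/2 = 12 * 13 / 2 = 78
Total = 12 * 78 = 936

936


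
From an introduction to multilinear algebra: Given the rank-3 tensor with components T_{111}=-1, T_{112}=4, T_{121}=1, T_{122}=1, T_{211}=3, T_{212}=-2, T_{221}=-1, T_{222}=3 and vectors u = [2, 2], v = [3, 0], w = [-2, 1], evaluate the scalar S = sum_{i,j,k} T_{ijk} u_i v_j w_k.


S = sum over i,j,k of T_{ijk} u_i v_j w_k. Expanding all 8 terms:
T_{111}*u_1*v_1*w_1 = -1*2*3*-2 = 12  (running total: 12)
T_{112}*u_1*v_1*w_2 = 4*2*3*1 = 24  (running total: 36)
T_{121}*u_1*v_2*w_1 = 1*2*0*-2 = 0  (running total: 36)
T_{122}*u_1*v_2*w_2 = 1*2*0*1 = 0  (running total: 36)
T_{211}*u_2*v_1*w_1 = 3*2*3*-2 = -36  (running total: 0)
T_{212}*u_2*v_1*w_2 = -2*2*3*1 = -12  (running total: -12)
T_{221}*u_2*v_2*w_1 = -1*2*0*-2 = 0  (running total: -12)
T_{222}*u_2*v_2*w_2 = 3*2*0*1 = 0  (running total: -12)
S = -12

-12


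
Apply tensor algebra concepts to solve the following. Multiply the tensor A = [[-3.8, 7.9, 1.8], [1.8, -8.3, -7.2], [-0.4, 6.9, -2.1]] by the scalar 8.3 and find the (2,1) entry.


Scalar multiplication: (cA)_{ij} = c * A_{ij}.
c = 8.3
A_{21} = 1.8
(cA)_{21} = 8.3 * 1.8 = 14.94

14.94


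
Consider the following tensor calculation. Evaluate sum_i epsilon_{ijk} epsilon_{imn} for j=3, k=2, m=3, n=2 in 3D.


Using the identity: epsilon_{ijk} epsilon_{imn} = delta_{jm} delta_{kn} - delta_{jn} delta_{km}.
delta_{33} = 1
delta_{22} = 1
delta_{32} = 0
delta_{23} = 0
Result = 1 * 1 - 0 * 0 = 1 - 0 = 1

1


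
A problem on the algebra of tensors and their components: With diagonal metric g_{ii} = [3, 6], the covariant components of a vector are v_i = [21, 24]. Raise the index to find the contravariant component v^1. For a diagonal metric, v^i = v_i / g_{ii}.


To raise an index with a diagonal metric: v^i = v_i / g_{ii}.
For index 1: v_1 = 21, g_{11} = 3
v^1 = 21 / 3 = 7

7


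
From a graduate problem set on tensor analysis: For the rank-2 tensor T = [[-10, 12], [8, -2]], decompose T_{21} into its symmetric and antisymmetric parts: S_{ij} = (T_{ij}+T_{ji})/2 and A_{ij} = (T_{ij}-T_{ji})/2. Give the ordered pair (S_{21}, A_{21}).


T_{21} = 8
T_{12} = 12
S_{21} = (8 + 12)/2 = 20/2 = 10
A_{21} = (8 - 12)/2 = -4/2 = -2
Check: S + A = 10 + -2 = 8 = T_{21}.

(10, -2)


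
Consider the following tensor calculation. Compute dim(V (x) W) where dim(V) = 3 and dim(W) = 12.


The dimension of a tensor product is the product of dimensions.
dim(V) = 3, dim(W) = 12
dim(V (x) W) = 3 * 12 = 36

36


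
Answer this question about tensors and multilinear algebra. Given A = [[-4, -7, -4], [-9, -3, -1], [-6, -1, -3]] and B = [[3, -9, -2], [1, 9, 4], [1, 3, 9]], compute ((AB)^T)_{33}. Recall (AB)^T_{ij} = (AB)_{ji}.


(AB)^T_{ij} = (AB)_{ji} = sum_k A_{jk} B_{ki}.
For i=3, j=3 we need (AB)_{33}:
A_{31} * B_{13} = -6 * -2 = 12
A_{32} * B_{23} = -1 * 4 = -4
A_{33} * B_{33} = -3 * 9 = -27
Sum = 12 + -4 + -27 = -19

-19


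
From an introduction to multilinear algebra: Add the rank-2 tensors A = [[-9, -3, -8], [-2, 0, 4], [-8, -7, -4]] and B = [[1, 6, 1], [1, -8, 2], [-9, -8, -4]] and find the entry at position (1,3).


Tensor addition is component-wise: (A + B)_{ij} = A_{ij} + B_{ij}.
A_{13} = -8
B_{13} = 1
(A + B)_{13} = -8 + 1 = -7

-7


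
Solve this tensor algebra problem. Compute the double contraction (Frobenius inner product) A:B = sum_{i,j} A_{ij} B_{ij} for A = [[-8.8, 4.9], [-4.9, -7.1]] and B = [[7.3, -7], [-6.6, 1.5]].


A:B = sum over all i,j of A_{ij} * B_{ij}.
Row 1: -8.8*7.3=-64.24, 4.9*-7=-34.3 => row sum = -98.54
Row 2: -4.9*-6.6=32.34, -7.1*1.5=-10.65 => row sum = 21.69
Total = -98.54 + 21.69 = -76.85

-76.85


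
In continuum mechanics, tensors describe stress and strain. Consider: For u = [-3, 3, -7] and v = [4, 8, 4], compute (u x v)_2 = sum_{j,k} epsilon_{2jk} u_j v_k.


(u x v)_2 = sum_{j,k} epsilon_{2jk} u_j v_k. Only permutations of (1,2,3) contribute; the two non-zero terms are:
eps_{213} u_1 v_3 = -1 * -3 * 4 = 12
eps_{231} u_3 v_1 = 1 * -7 * 4 = -28
(u x v)_2 = -16

-16


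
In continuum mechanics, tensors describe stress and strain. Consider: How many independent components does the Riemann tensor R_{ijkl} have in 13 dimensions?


The Riemann tensor in d dimensions has d^2(d^2 - 1)/12 independent components.
d = 13, so d^2 = 169
d^2 - 1 = 168
d^2(d^2 - 1) = 169 * 168 = 28392
Divide by 12: 28392 / 12 = 2366

2366


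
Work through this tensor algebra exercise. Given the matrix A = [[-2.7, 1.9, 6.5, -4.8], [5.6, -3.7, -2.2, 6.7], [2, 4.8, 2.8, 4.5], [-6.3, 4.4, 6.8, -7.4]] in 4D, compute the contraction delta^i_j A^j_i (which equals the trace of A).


The contraction (trace) of a rank-2 tensor is the sum of its diagonal elements.
Diagonal entries: A[1,1] = -2.7, A[2,2] = -3.7, A[3,3] = 2.8, A[4,4] = -7.4
Tr(A) = -2.7 + -3.7 + 2.8 + -7.4 = -11

-11


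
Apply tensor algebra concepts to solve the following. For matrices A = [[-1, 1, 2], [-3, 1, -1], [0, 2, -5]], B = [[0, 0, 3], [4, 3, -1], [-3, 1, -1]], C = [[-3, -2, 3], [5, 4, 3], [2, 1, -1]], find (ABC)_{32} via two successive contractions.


(ABC)_{32} = sum_m (AB)_{3m} C_{m2}. First compute row 3 of AB.
(AB)_{31} = 0*0 + 2*4 + -5*-3 = 23
(AB)_{32} = 0*0 + 2*3 + -5*1 = 1
(AB)_{33} = 0*3 + 2*-1 + -5*-1 = 3
Now contract with column 2 of C:
(AB)_{31} * C_{12} = 23 * -2 = -46
(AB)_{32} * C_{22} = 1 * 4 = 4
(AB)_{33} * C_{32} = 3 * 1 = 3
(ABC)_{32} = -46 + 4 + 3 = -39

-39


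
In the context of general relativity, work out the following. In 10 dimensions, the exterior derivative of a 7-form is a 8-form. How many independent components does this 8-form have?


The exterior derivative of a p-form is a (p+1)-form.
Its number of independent components is C(n, p+1).
n = 10, p+1 = 8
C(10, 8) = 45

45


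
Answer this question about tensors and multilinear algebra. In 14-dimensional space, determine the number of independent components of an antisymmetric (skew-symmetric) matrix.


An antisymmetric rank-2 tensor satisfies A_{ij} = -A_{ji}, so diagonal entries are zero.
The independent components are the upper-triangular entries: C(n, 2) = n(n-1)/2.
n = 14
C(14, 2) = 14 * 13 / 2 = 182 / 2 = 91

91


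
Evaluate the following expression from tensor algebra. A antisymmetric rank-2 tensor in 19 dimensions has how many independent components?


A antisymmetric rank-2 tensor in d dimensions has d(d-1)/2 independent components.
d = 19
d(d-1)/2 = 19 * 18 / 2 = 342 / 2 = 171

171


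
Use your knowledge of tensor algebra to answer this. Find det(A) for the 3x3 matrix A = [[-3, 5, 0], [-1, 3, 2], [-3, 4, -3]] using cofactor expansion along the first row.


Expanding along the first row, det(A) = a11*M_11 - a12*M_12 + a13*M_13, where M_1j is the (1,j) minor.
Minor M_11 = 3*-3 - 2*4 = -17
Minor M_12 = -1*-3 - 2*-3 = 9
Minor M_13 = -1*4 - 3*-3 = 5
det = -3*(-17) - 5*(9) + 0*(5)
    = 51 - 45 + 0
    = 6

6


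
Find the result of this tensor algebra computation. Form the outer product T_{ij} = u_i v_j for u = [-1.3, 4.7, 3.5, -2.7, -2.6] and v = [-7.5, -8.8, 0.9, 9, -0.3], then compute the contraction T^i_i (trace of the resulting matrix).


The outer product gives T_{ij} = u_i v_j.
The trace (contraction) is Tr(T) = sum_i T_{ii} = sum_i u_i v_i.
Diagonal entries:
T_{11} = u_1 * v_1 = -1.3 * -7.5 = 9.75
T_{22} = u_2 * v_2 = 4.7 * -8.8 = -41.36
T_{33} = u_3 * v_3 = 3.5 * 0.9 = 3.15
T_{44} = u_4 * v_4 = -2.7 * 9 = -24.3
T_{55} = u_5 * v_5 = -2.6 * -0.3 = 0.78
Tr(T) = 9.75 + -41.36 + 3.15 + -24.3 + 0.78 = -51.98

-51.98


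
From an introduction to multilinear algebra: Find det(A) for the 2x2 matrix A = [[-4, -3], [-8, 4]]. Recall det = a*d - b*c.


For a 2x2 matrix [[a, b], [c, d]], det = a*d - b*c.
a = -4, b = -3, c = -8, d = 4
a*d = -4 * 4 = -16
b*c = -3 * -8 = 24
det = -16 - 24 = -40

-40


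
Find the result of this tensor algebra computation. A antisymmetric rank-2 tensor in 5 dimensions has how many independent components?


A antisymmetric rank-2 tensor in d dimensions has d(d-1)/2 independent components.
d = 5
d(d-1)/2 = 5 * 4 / 2 = 20 / 2 = 10

10


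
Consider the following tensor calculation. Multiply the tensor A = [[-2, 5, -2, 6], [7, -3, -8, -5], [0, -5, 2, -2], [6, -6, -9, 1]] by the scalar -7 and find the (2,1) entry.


Scalar multiplication: (cA)_{ij} = c * A_{ij}.
c = -7
A_{21} = 7
(cA)_{21} = -7 * 7 = -49

-49
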